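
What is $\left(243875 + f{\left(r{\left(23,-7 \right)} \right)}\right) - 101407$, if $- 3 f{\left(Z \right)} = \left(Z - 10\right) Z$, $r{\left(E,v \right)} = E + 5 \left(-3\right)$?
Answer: $\frac{427420}{3} \approx 1.4247 \cdot 10^{5}$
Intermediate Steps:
$r{\left(E,v \right)} = -15 + E$ ($r{\left(E,v \right)} = E - 15 = -15 + E$)
$f{\left(Z \right)} = - \frac{Z \left(-10 + Z\right)}{3}$ ($f{\left(Z \right)} = - \frac{\left(Z - 10\right) Z}{3} = - \frac{\left(-10 + Z\right) Z}{3} = - \frac{Z \left(-10 + Z\right)}{3}$)
$\left(243875 + f{\left(r{\left(23,-7 \right)} \right)}\right) - 101407 = \left(243875 + \frac{\left(-15 + 23\right) \left(10 - \left(-15 + 23\right)\right)}{3}\right) - 101407 = \left(243875 + \frac{1}{3} \cdot 8 \left(10 - 8\right)\right) - 101407 = \left(243875 + \frac{1}{3} \cdot 8 \cdot 2\right) - 101407 = \left(243875 + \frac{16}{3}\right) - 101407 = \frac{731641}{3} - 101407 = \frac{427420}{3}$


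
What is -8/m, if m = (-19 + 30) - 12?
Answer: 8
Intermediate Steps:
m = -1 (m = 11 - 12 = -1)
-8/m = -8/(-1) = -8*(-1) = 8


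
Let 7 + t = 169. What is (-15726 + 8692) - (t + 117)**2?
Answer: -84875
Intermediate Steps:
t = 162 (t = -7 + 169 = 162)
(-15726 + 8692) - (t + 117)**2 = (-15726 + 8692) - (162 + 117)**2 = -7034 - 1*279**2 = -7034 - 1*77841 = -7034 - 77841 = -84875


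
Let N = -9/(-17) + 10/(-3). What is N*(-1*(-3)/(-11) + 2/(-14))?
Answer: 416/357 ≈ 1.1653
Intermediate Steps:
N = -143/51 (N = -9*(-1/17) + 10*(-1/3) = 9/17 - 10/3 = -143/51 ≈ -2.8039)
N*(-1*(-3)/(-11) + 2/(-14)) = -143*(-1*(-3)/(-11) + 2/(-14))/51 = -143*(3*(-1/11) + 2*(-1/14))/51 = -143*(-3/11 - 1/7)/51 = -143/51*(-32/77) = 416/357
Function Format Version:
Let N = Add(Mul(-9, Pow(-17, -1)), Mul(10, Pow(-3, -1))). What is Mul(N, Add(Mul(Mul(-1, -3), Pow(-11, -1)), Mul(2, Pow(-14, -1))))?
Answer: Rational(416, 357) ≈ 1.1653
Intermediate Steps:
N = Rational(-143, 51) (N = Add(Mul(-9, Rational(-1, 17)), Mul(10, Rational(-1, 3))) = Add(Rational(9, 17), Rational(-10, 3)) = Rational(-143, 51) ≈ -2.8039)
Mul(N, Add(Mul(Mul(-1, -3), Pow(-11, -1)), Mul(2, Pow(-14, -1)))) = Mul(Rational(-143, 51), Add(Mul(Mul(-1, -3), Pow(-11, -1)), Mul(2, Pow(-14, -1)))) = Mul(Rational(-143, 51), Add(Mul(3, Rational(-1, 11)), Mul(2, Rational(-1, 14)))) = Mul(Rational(-143, 51), Add(Rational(-3, 11), Rational(-1, 7))) = Mul(Rational(-143, 51), Rational(-32, 77)) = Rational(416, 357)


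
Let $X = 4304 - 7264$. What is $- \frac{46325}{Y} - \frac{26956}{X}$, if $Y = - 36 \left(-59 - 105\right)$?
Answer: $\frac{1376639}{1092240} \approx 1.2604$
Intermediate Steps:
$X = -2960$
$Y = 5904$ ($Y = \left(-36\right) \left(-164\right) = 5904$)
$- \frac{46325}{Y} - \frac{26956}{X} = - \frac{46325}{5904} - \frac{26956}{-2960} = \left(-46325\right) \frac{1}{5904} - - \frac{6739}{740} = - \frac{46325}{5904} + \frac{6739}{740} = \frac{1376639}{1092240}$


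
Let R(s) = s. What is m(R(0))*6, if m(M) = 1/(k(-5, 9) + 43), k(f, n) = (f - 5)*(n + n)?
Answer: -6/137 ≈ -0.043796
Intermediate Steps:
k(f, n) = 2*n*(-5 + f) (k(f, n) = (-5 + f)*(2*n) = 2*n*(-5 + f))
m(M) = -1/137 (m(M) = 1/(2*9*(-5 - 5) + 43) = 1/(2*9*(-10) + 43) = 1/(-180 + 43) = 1/(-137) = -1/137)
m(R(0))*6 = -1/137*6 = -6/137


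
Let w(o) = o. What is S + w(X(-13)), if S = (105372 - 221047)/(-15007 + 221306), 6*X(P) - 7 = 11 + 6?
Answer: 709521/206299 ≈ 3.4393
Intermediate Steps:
X(P) = 4 (X(P) = 7/6 + (11 + 6)/6 = 7/6 + (⅙)*17 = 7/6 + 17/6 = 4)
S = -115675/206299 ≈ -0.56072
S + w(X(-13)) = -115675/206299 + 4 = 709521/206299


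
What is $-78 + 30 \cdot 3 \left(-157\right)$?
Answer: $-14208$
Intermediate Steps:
$-78 + 30 \cdot 3 \left(-157\right) = -78 + 90 \left(-157\right) = -78 - 14130 = -14208$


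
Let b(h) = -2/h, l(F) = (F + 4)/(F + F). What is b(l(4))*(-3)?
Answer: 6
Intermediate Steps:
l(F) = (4 + F)/(2*F) (l(F) = (4 + F)/((2*F)) = (4 + F)*(1/(2*F)) = (4 + F)/(2*F))
b(l(4))*(-3) = -2*8/(4 + 4)*(-3) = -2/1*(-3) = -2*1*(-3) = -2*(-3) = 6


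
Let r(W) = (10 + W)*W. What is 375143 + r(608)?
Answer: 750887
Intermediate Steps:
r(W) = W*(10 + W)
375143 + r(608) = 375143 + 608*(10 + 608) = 375143 + 608*618 = 375143 + 375744 = 750887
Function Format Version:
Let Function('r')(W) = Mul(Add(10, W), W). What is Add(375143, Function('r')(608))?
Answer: 750887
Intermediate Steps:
Function('r')(W) = Mul(W, Add(10, W))
Add(375143, Function('r')(608)) = Add(375143, Mul(608, Add(10, 608))) = Add(375143, Mul(608, 618)) = Add(375143, 375744) = 750887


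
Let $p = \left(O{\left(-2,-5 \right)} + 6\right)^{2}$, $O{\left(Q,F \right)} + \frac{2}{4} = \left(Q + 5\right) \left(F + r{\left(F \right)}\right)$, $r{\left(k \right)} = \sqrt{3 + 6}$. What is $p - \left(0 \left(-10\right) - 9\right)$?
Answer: $\frac{37}{4} \approx 9.25$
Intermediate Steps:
$r{\left(k \right)} = 3$ ($r{\left(k \right)} = \sqrt{9} = 3$)
$O{\left(Q,F \right)} = - \frac{1}{2} + \left(3 + F\right) \left(5 + Q\right)$ ($O{\left(Q,F \right)} = - \frac{1}{2} + \left(Q + 5\right) \left(F + 3\right) = - \frac{1}{2} + \left(5 + Q\right) \left(3 + F\right) = - \frac{1}{2} + \left(3 + F\right) \left(5 + Q\right)$)
$p = \frac{1}{4}$ ($p = \left(\left(\frac{29}{2} + 3 \left(-2\right) + 5 \left(-5\right) - -10\right) + 6\right)^{2} = \left(\left(\frac{29}{2} - 6 - 25 + 10\right) + 6\right)^{2} = \left(- \frac{13}{2} + 6\right)^{2} = \left(- \frac{1}{2}\right)^{2} = \frac{1}{4} \approx 0.25$)
$p - \left(0 \left(-10\right) - 9\right) = \frac{1}{4} - \left(0 \left(-10\right) - 9\right) = \frac{1}{4} - \left(0 - 9\right) = \frac{1}{4} - -9 = \frac{1}{4} + 9 = \frac{37}{4}$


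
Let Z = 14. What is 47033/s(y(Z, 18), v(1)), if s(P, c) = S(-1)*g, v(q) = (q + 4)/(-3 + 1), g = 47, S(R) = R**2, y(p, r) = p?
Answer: 47033/47 ≈ 1000.7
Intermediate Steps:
v(q) = -2 - q/2 (v(q) = (4 + q)/(-2) = (4 + q)*(-1/2) = -2 - q/2)
s(P, c) = 47 (s(P, c) = (-1)**2*47 = 1*47 = 47)
47033/s(y(Z, 18), v(1)) = 47033/47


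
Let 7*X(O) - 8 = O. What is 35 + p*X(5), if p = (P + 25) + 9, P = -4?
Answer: 635/7 ≈ 90.714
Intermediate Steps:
X(O) = 8/7 + O/7
p = 30 (p = (-4 + 25) + 9 = 21 + 9 = 30)
35 + p*X(5) = 35 + 30*(8/7 + (⅐)*5) = 35 + 30*(8/7 + 5/7) = 35 + 30*(13/7) = 35 + 390/7 = 635/7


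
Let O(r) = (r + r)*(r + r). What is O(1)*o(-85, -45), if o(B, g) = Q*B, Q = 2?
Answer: -680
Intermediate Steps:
O(r) = 4*r**2 (O(r) = (2*r)*(2*r) = 4*r**2)
o(B, g) = 2*B
O(1)*o(-85, -45) = (4*1**2)*(2*(-85)) = (4*1)*(-170) = 4*(-170) = -680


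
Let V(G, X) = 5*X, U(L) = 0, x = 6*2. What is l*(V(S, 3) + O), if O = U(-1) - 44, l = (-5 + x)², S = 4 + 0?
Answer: -1421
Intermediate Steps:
x = 12
S = 4
l = 49 (l = (-5 + 12)² = 7² = 49)
O = -44 (O = 0 - 44 = -44)
l*(V(S, 3) + O) = 49*(5*3 - 44) = 49*(15 - 44) = 49*(-29) = -1421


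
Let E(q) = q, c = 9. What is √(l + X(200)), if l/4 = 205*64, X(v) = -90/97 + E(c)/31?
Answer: √474520967101/3007 ≈ 229.08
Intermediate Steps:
X(v) = -1917/3007 (X(v) = -90/97 + 9/31 = -1917/3007)
l = 52480 (l = 4*(205*64) = 4*13120 = 52480)
√(l + X(200)) = √(52480 - 1917/3007) = √(157805443/3007) = √474520967101/3007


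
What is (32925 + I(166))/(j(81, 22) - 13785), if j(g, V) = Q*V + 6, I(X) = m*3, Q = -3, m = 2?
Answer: -10977/4615 ≈ -2.3785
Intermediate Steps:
I(X) = 6 (I(X) = 2*3 = 6)
j(g, V) = 6 - 3*V (j(g, V) = -3*V + 6 = 6 - 3*V)
(32925 + I(166))/(j(81, 22) - 13785) = (32925 + 6)/((6 - 3*22) - 13785) = 32931/((6 - 66) - 13785) = 32931/(-60 - 13785) = 32931/(-13845) = 32931*(-1/13845) = -10977/4615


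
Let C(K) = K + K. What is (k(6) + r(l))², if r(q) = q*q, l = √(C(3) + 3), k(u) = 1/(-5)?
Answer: 1936/25 ≈ 77.440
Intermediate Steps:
C(K) = 2*K
k(u) = -⅕
l = 3 (l = √(2*3 + 3) = √(6 + 3) = √9 = 3)
r(q) = q²
(k(6) + r(l))² = (-⅕ + 3²)² = (-⅕ + 9)² = (44/5)² = 1936/25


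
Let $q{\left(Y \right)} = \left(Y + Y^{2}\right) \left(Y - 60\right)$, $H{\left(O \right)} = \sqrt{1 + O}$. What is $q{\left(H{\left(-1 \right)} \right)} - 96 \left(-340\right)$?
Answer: $32640$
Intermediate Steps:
$q{\left(Y \right)} = \left(-60 + Y\right) \left(Y + Y^{2}\right)$ ($q{\left(Y \right)} = \left(Y + Y^{2}\right) \left(-60 + Y\right) = \left(-60 + Y\right) \left(Y + Y^{2}\right)$)
$q{\left(H{\left(-1 \right)} \right)} - 96 \left(-340\right) = \sqrt{1 - 1} \left(-60 + \left(\sqrt{1 - 1}\right)^{2} - 59 \sqrt{1 - 1}\right) - 96 \left(-340\right) = \sqrt{0} \left(-60 + \left(\sqrt{0}\right)^{2} - 59 \sqrt{0}\right) - -32640 = 0 \left(-60 + 0^{2} - 0\right) + 32640 = 0 \left(-60 + 0 + 0\right) + 32640 = 0 \left(-60\right) + 32640 = 0 + 32640 = 32640$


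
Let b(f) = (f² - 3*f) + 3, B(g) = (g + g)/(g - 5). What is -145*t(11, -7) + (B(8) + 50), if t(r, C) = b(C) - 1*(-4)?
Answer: -33329/3 ≈ -11110.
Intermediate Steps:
B(g) = 2*g/(-5 + g) (B(g) = (2*g)/(-5 + g) = 2*g/(-5 + g))
b(f) = 3 + f² - 3*f
t(r, C) = 7 + C² - 3*C (t(r, C) = (3 + C² - 3*C) - 1*(-4) = (3 + C² - 3*C) + 4 = 7 + C² - 3*C)
-145*t(11, -7) + (B(8) + 50) = -145*(7 + (-7)² - 3*(-7)) + (2*8/(-5 + 8) + 50) = -145*(7 + 49 + 21) + (2*8/3 + 50) = -145*77 + (2*8*(⅓) + 50) = -11165 + (16/3 + 50) = -11165 + 166/3 = -33329/3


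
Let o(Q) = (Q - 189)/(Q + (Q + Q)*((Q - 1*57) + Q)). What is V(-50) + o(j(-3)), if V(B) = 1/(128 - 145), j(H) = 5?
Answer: 2663/7905 ≈ 0.33688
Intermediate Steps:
V(B) = -1/17 (V(B) = 1/(-17) = -1/17)
o(Q) = (-189 + Q)/(Q + 2*Q*(-57 + 2*Q)) (o(Q) = (-189 + Q)/(Q + (2*Q)*((Q - 57) + Q)) = (-189 + Q)/(Q + (2*Q)*((-57 + Q) + Q)) = (-189 + Q)/(Q + (2*Q)*(-57 + 2*Q)) = (-189 + Q)/(Q + 2*Q*(-57 + 2*Q)))
V(-50) + o(j(-3)) = -1/17 + (-189 + 5)/(5*(-113 + 4*5)) = -1/17 + (⅕)*(-184)/(-113 + 20) = -1/17 + (⅕)*(-184)/(-93) = -1/17 + (⅕)*(-1/93)*(-184) = -1/17 + 184/465 = 2663/7905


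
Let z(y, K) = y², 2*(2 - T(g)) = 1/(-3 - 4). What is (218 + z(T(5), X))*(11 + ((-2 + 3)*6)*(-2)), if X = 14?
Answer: -43569/196 ≈ -222.29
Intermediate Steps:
T(g) = 29/14 (T(g) = 2 - 1/(2*(-3 - 4)) = 2 - ½/(-7) = 2 - ½*(-⅐) = 2 + 1/14 = 29/14)
(218 + z(T(5), X))*(11 + ((-2 + 3)*6)*(-2)) = (218 + (29/14)²)*(11 + ((-2 + 3)*6)*(-2)) = (218 + 841/196)*(11 + (1*6)*(-2)) = 43569*(11 + 6*(-2))/196 = 43569*(11 - 12)/196 = (43569/196)*(-1) = -43569/196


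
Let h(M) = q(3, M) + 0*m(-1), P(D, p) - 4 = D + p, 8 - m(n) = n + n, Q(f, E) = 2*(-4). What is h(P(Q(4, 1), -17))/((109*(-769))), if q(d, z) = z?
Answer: 21/83821 ≈ 0.00025053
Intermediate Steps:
Q(f, E) = -8
m(n) = 8 - 2*n (m(n) = 8 - (n + n) = 8 - 2*n)
P(D, p) = 4 + D + p (P(D, p) = 4 + (D + p) = 4 + D + p)
h(M) = M (h(M) = M + 0*(8 - 2*(-1)) = M + 0*(8 + 2) = M + 0*10 = M + 0 = M)
h(P(Q(4, 1), -17))/((109*(-769))) = (4 - 8 - 17)/((109*(-769))) = -21/(-83821) = -21*(-1/83821) = 21/83821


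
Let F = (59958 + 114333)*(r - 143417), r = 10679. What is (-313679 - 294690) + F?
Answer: -23135647127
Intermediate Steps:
F = -23135038758 (F = (59958 + 114333)*(10679 - 143417) = 174291*(-132738) = -23135038758)
(-313679 - 294690) + F = (-313679 - 294690) - 23135038758 = -608369 - 23135038758 = -23135647127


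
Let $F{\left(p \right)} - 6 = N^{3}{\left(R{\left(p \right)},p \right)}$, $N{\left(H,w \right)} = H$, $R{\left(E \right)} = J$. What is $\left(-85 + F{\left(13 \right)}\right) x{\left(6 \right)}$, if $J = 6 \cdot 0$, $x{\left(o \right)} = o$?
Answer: $-474$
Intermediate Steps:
$J = 0$
$R{\left(E \right)} = 0$
$F{\left(p \right)} = 6$ ($F{\left(p \right)} = 6 + 0^{3} = 6 + 0 = 6$)
$\left(-85 + F{\left(13 \right)}\right) x{\left(6 \right)} = \left(-85 + 6\right) 6 = \left(-79\right) 6 = -474$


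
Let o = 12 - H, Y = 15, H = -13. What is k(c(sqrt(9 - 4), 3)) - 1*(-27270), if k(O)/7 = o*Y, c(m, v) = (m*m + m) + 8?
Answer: 29895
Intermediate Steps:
o = 25 (o = 12 - 1*(-13) = 12 + 13 = 25)
c(m, v) = 8 + m + m**2 (c(m, v) = (m**2 + m) + 8 = (m + m**2) + 8 = 8 + m + m**2)
k(O) = 2625 (k(O) = 7*(25*15) = 7*375 = 2625)
k(c(sqrt(9 - 4), 3)) - 1*(-27270) = 2625 - 1*(-27270) = 2625 + 27270 = 29895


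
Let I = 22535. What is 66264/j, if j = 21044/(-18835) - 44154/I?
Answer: -2812553778540/130586713 ≈ -21538.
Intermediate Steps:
j = -261173426/84889345 (j = 21044/(-18835) - 44154/22535 = 21044*(-1/18835) - 44154*1/22535 = -21044/18835 - 44154/22535 = -261173426/84889345 ≈ -3.0766)
66264/j = 66264/(-261173426/84889345) = 66264*(-84889345/261173426) = -2812553778540/130586713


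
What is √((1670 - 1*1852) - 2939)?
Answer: I*√3121 ≈ 55.866*I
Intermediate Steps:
√((1670 - 1*1852) - 2939) = √((1670 - 1852) - 2939) = √(-182 - 2939) = √(-3121) = I*√3121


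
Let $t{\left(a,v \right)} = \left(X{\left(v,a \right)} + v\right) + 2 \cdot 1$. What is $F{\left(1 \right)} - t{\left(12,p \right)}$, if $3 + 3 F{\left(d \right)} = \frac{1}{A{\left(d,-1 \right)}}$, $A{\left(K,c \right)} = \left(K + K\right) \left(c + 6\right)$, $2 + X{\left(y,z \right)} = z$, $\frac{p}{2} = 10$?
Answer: $- \frac{989}{30} \approx -32.967$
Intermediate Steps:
$p = 20$ ($p = 2 \cdot 10 = 20$)
$X{\left(y,z \right)} = -2 + z$
$t{\left(a,v \right)} = a + v$ ($t{\left(a,v \right)} = \left(\left(-2 + a\right) + v\right) + 2 \cdot 1 = \left(-2 + a + v\right) + 2 = a + v$)
$A{\left(K,c \right)} = 2 K \left(6 + c\right)$
$F{\left(d \right)} = -1 + \frac{1}{30 d}$ ($F{\left(d \right)} = -1 + \frac{1}{3 \cdot 2 d \left(6 - 1\right)} = -1 + \frac{1}{3 \cdot 2 d 5} = -1 + \frac{1}{3 \cdot 10 d} = -1 + \frac{\frac{1}{10} \frac{1}{d}}{3} = -1 + \frac{1}{30 d}$)
$F{\left(1 \right)} - t{\left(12,p \right)} = \frac{\frac{1}{30} - 1}{1} - \left(12 + 20\right) = 1 \left(\frac{1}{30} - 1\right) - 32 = 1 \left(- \frac{29}{30}\right) - 32 = - \frac{29}{30} - 32 = - \frac{989}{30}$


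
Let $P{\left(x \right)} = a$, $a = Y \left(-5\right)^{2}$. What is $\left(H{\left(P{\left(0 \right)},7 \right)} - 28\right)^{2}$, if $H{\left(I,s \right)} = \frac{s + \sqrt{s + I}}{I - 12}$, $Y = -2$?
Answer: $\frac{\left(1743 + i \sqrt{43}\right)^{2}}{3844} \approx 790.32 + 5.9467 i$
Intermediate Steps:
$a = -50$ ($a = - 2 \left(-5\right)^{2} = \left(-2\right) 25 = -50$)
$P{\left(x \right)} = -50$
$H{\left(I,s \right)} = \frac{s + \sqrt{I + s}}{-12 + I}$
$\left(H{\left(P{\left(0 \right)},7 \right)} - 28\right)^{2} = \left(\frac{7 + \sqrt{-50 + 7}}{-12 - 50} - 28\right)^{2} = \left(\frac{7 + \sqrt{-43}}{-62} - 28\right)^{2} = \left(- \frac{7 + i \sqrt{43}}{62} - 28\right)^{2} = \left(\left(- \frac{7}{62} - \frac{i \sqrt{43}}{62}\right) - 28\right)^{2} = \left(- \frac{1743}{62} - \frac{i \sqrt{43}}{62}\right)^{2}$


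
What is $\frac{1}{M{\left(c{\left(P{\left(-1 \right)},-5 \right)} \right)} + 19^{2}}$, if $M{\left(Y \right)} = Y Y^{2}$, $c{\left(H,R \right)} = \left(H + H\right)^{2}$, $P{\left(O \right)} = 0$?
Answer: $\frac{1}{361} \approx 0.0027701$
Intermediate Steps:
$c{\left(H,R \right)} = 4 H^{2}$ ($c{\left(H,R \right)} = \left(2 H\right)^{2} = 4 H^{2}$)
$M{\left(Y \right)} = Y^{3}$
$\frac{1}{M{\left(c{\left(P{\left(-1 \right)},-5 \right)} \right)} + 19^{2}} = \frac{1}{\left(4 \cdot 0^{2}\right)^{3} + 19^{2}} = \frac{1}{\left(4 \cdot 0\right)^{3} + 361} = \frac{1}{0^{3} + 361} = \frac{1}{0 + 361} = \frac{1}{361}$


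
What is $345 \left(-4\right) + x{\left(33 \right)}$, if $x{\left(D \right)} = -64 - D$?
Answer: $-1477$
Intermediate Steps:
$345 \left(-4\right) + x{\left(33 \right)} = 345 \left(-4\right) - 97 = -1380 - 97 = -1477$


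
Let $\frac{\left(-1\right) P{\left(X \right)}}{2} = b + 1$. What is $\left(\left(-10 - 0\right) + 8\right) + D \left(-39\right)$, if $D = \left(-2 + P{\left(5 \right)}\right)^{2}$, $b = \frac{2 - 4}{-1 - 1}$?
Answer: $-1406$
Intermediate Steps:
$b = 1$ ($b = - \frac{2}{-2} = \left(-2\right) \left(- \frac{1}{2}\right) = 1$)
$P{\left(X \right)} = -4$ ($P{\left(X \right)} = - 2 \left(1 + 1\right) = \left(-2\right) 2 = -4$)
$D = 36$ ($D = \left(-2 - 4\right)^{2} = \left(-6\right)^{2} = 36$)
$\left(\left(-10 - 0\right) + 8\right) + D \left(-39\right) = \left(\left(-10 - 0\right) + 8\right) + 36 \left(-39\right) = \left(\left(-10 + 0\right) + 8\right) - 1404 = \left(-10 + 8\right) - 1404 = -2 - 1404 = -1406$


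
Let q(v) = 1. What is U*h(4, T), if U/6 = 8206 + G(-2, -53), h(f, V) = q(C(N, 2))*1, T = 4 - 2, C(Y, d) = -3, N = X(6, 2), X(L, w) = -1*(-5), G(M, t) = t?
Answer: 48918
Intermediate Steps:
X(L, w) = 5
N = 5
T = 2
h(f, V) = 1 (h(f, V) = 1*1 = 1)
U = 48918 (U = 6*(8206 - 53) = 6*8153 = 48918)
U*h(4, T) = 48918*1 = 48918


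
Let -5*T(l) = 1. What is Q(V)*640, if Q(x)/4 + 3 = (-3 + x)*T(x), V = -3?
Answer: -4608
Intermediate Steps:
T(l) = -⅕ (T(l) = -⅕*1 = -⅕)
Q(x) = -48/5 - 4*x/5 (Q(x) = -12 + 4*((-3 + x)*(-⅕)) = -12 + 4*(⅗ - x/5) = -12 + (12/5 - 4*x/5) = -48/5 - 4*x/5)
Q(V)*640 = (-48/5 - ⅘*(-3))*640 = (-48/5 + 12/5)*640 = -36/5*640 = -4608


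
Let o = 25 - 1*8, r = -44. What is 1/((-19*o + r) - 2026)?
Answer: -1/2393 ≈ -0.00041789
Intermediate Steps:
o = 17 (o = 25 - 8 = 17)
1/((-19*o + r) - 2026) = 1/((-19*17 - 44) - 2026) = 1/((-323 - 44) - 2026) = 1/(-367 - 2026) = 1/(-2393) = -1/2393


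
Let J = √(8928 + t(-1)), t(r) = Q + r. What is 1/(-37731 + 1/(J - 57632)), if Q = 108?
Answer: -125321191912991/4728493894243576414 + √9035/4728493894243576414 ≈ -2.6503e-5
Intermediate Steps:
t(r) = 108 + r
J = √9035 (J = √(8928 + (108 - 1)) = √(8928 + 107) = √9035 ≈ 95.053)
1/(-37731 + 1/(J - 57632)) = 1/(-37731 + 1/(√9035 - 57632)) = 1/(-37731 + 1/(-57632 + √9035))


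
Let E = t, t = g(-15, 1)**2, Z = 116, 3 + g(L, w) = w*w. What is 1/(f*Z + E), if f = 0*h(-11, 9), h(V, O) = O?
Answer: 1/4 ≈ 0.25000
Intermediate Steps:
g(L, w) = -3 + w**2 (g(L, w) = -3 + w*w = -3 + w**2)
f = 0 (f = 0*9 = 0)
t = 4 (t = (-3 + 1**2)**2 = (-3 + 1)**2 = (-2)**2 = 4)
E = 4
1/(f*Z + E) = 1/(0*116 + 4) = 1/(0 + 4) = 1/4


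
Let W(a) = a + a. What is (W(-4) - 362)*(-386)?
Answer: 142820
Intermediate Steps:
W(a) = 2*a
(W(-4) - 362)*(-386) = (2*(-4) - 362)*(-386) = (-8 - 362)*(-386) = -370*(-386) = 142820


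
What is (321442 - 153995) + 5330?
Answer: 172777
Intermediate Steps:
(321442 - 153995) + 5330 = 167447 + 5330 = 172777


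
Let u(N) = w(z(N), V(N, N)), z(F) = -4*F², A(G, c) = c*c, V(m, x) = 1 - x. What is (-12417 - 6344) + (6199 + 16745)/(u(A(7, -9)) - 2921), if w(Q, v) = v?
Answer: -56324705/3001 ≈ -18769.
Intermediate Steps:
A(G, c) = c²
u(N) = 1 - N
(-12417 - 6344) + (6199 + 16745)/(u(A(7, -9)) - 2921) = (-12417 - 6344) + (6199 + 16745)/((1 - 1*(-9)²) - 2921) = -18761 + 22944/((1 - 1*81) - 2921) = -18761 + 22944/((1 - 81) - 2921) = -18761 + 22944/(-80 - 2921) = -18761 + 22944/(-3001) = -18761 + 22944*(-1/3001) = -18761 - 22944/3001 = -56324705/3001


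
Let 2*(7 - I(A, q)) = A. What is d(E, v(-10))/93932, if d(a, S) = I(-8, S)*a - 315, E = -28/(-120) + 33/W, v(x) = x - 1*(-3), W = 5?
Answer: -1439/563592 ≈ -0.0025533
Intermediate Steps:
v(x) = 3 + x (v(x) = x + 3 = 3 + x)
I(A, q) = 7 - A/2
E = 41/6 (E = -28/(-120) + 33/5 = -28*(-1/120) + 33*(⅕) = 7/30 + 33/5 = 41/6 ≈ 6.8333)
d(a, S) = -315 + 11*a (d(a, S) = (7 - ½*(-8))*a - 315 = (7 + 4)*a - 315 = 11*a - 315 = -315 + 11*a)
d(E, v(-10))/93932 = (-315 + 11*(41/6))/93932 = (-315 + 451/6)*(1/93932) = -1439/6*1/93932 = -1439/563592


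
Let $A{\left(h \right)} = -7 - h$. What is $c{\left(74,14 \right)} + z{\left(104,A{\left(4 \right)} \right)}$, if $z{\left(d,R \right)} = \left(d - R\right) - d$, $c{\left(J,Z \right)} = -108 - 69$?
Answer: $-166$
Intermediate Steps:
$c{\left(J,Z \right)} = -177$ ($c{\left(J,Z \right)} = -108 - 69 = -177$)
$z{\left(d,R \right)} = - R$
$c{\left(74,14 \right)} + z{\left(104,A{\left(4 \right)} \right)} = -177 - \left(-7 - 4\right) = -177 - -11 = -177 + 11 = -166$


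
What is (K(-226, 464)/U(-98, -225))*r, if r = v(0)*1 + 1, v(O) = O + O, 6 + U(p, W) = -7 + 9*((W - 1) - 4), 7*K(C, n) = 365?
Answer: -365/14581 ≈ -0.025033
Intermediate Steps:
K(C, n) = 365/7 (K(C, n) = (⅐)*365 = 365/7)
U(p, W) = -58 + 9*W (U(p, W) = -6 + (-7 + 9*((W - 1) - 4)) = -6 + (-7 + 9*((-1 + W) - 4)) = -6 + (-7 + 9*(-5 + W)) = -6 + (-7 + (-45 + 9*W)) = -6 + (-52 + 9*W) = -58 + 9*W)
v(O) = 2*O
r = 1 (r = (2*0)*1 + 1 = 0*1 + 1 = 0 + 1 = 1)
(K(-226, 464)/U(-98, -225))*r = (365/(7*(-58 + 9*(-225))))*1 = (365/(7*(-58 - 2025)))*1 = ((365/7)/(-2083))*1 = ((365/7)*(-1/2083))*1 = -365/14581*1 = -365/14581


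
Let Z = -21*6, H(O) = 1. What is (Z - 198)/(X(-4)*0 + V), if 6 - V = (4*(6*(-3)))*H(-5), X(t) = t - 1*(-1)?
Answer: -54/13 ≈ -4.1538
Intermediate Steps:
X(t) = 1 + t (X(t) = t + 1 = 1 + t)
V = 78 (V = 6 - 4*(6*(-3)) = 6 - 4*(-18) = 6 - (-72) = 6 - 1*(-72) = 6 + 72 = 78)
Z = -126
(Z - 198)/(X(-4)*0 + V) = (-126 - 198)/((1 - 4)*0 + 78) = -324/(-3*0 + 78) = -324/(0 + 78) = -324/78 = -324*1/78 = -54/13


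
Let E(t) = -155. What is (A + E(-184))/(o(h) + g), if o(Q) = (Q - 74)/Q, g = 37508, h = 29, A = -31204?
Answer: -909411/1087687 ≈ -0.83610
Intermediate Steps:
o(Q) = (-74 + Q)/Q
(A + E(-184))/(o(h) + g) = (-31204 - 155)/((-74 + 29)/29 + 37508) = -31359/((1/29)*(-45) + 37508) = -31359/(-45/29 + 37508) = -31359/1087687/29 = -31359*29/1087687 = -909411/1087687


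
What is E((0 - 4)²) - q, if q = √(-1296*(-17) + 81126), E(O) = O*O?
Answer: 256 - 3*√11462 ≈ -65.182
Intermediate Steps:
E(O) = O²
q = 3*√11462 (q = √(22032 + 81126) = √103158 = 3*√11462 ≈ 321.18)
E((0 - 4)²) - q = ((0 - 4)²)² - 3*√11462 = ((-4)²)² - 3*√11462 = 16² - 3*√11462 = 256 - 3*√11462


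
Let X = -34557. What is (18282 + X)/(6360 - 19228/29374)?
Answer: -12580575/4915774 ≈ -2.5592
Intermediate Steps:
(18282 + X)/(6360 - 19228/29374) = (18282 - 34557)/(6360 - 19228/29374) = -16275/(6360 - 19228*1/29374) = -16275/(6360 - 506/773) = -16275/4915774/773 = -16275*773/4915774 = -12580575/4915774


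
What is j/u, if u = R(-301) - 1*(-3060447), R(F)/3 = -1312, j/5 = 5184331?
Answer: 25921655/3056511 ≈ 8.4808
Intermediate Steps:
j = 25921655 (j = 5*5184331 = 25921655)
R(F) = -3936 (R(F) = 3*(-1312) = -3936)
u = 3056511 (u = -3936 - 1*(-3060447) = -3936 + 3060447 = 3056511)
j/u = 25921655/3056511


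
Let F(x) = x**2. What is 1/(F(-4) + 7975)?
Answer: 1/7991 ≈ 0.00012514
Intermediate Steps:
1/(F(-4) + 7975) = 1/((-4)**2 + 7975) = 1/(16 + 7975) = 1/7991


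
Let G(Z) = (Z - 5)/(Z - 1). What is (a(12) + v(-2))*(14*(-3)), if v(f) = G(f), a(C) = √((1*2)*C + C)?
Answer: -350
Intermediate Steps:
G(Z) = (-5 + Z)/(-1 + Z)
a(C) = √3*√C (a(C) = √(2*C + C) = √(3*C) = √3*√C)
v(f) = (-5 + f)/(-1 + f)
(a(12) + v(-2))*(14*(-3)) = (√3*√12 + (-5 - 2)/(-1 - 2))*(14*(-3)) = (√3*(2*√3) - 7/(-3))*(-42) = (6 - ⅓*(-7))*(-42) = (6 + 7/3)*(-42) = (25/3)*(-42) = -350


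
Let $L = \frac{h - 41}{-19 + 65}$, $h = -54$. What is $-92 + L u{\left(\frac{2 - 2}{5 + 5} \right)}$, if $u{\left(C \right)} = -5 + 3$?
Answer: $- \frac{2021}{23} \approx -87.87$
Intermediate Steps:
$L = - \frac{95}{46}$ ($L = \frac{-54 - 41}{-19 + 65} = - \frac{95}{46} \approx -2.0652$)
$u{\left(C \right)} = -2$
$-92 + L u{\left(\frac{2 - 2}{5 + 5} \right)} = -92 - - \frac{95}{23} = -92 + \frac{95}{23} = - \frac{2021}{23}$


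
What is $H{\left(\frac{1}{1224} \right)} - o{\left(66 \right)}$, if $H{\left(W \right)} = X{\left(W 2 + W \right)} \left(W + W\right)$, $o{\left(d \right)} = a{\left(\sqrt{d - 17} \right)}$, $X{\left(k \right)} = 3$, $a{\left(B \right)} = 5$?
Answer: $- \frac{1019}{204} \approx -4.9951$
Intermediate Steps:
$o{\left(d \right)} = 5$
$H{\left(W \right)} = 6 W$ ($H{\left(W \right)} = 3 \left(W + W\right) = 3 \cdot 2 W = 6 W$)
$H{\left(\frac{1}{1224} \right)} - o{\left(66 \right)} = \frac{6}{1224} - 5 = 6 \cdot \frac{1}{1224} - 5 = \frac{1}{204} - 5 = - \frac{1019}{204}$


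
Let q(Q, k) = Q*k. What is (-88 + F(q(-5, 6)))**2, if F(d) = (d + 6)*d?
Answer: 399424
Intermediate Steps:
F(d) = d*(6 + d) (F(d) = (6 + d)*d = d*(6 + d))
(-88 + F(q(-5, 6)))**2 = (-88 + (-5*6)*(6 - 5*6))**2 = (-88 - 30*(6 - 30))**2 = (-88 - 30*(-24))**2 = (-88 + 720)**2 = 632**2 = 399424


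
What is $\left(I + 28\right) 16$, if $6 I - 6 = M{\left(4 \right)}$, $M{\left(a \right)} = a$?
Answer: $\frac{1424}{3} \approx 474.67$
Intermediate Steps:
$I = \frac{5}{3}$ ($I = 1 + \frac{1}{6} \cdot 4 = 1 + \frac{2}{3} = \frac{5}{3} \approx 1.6667$)
$\left(I + 28\right) 16 = \left(\frac{5}{3} + 28\right) 16 = \frac{89}{3} \cdot 16 = \frac{1424}{3}$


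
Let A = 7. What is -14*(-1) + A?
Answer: 21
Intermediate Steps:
-14*(-1) + A = -14*(-1) + 7 = 14 + 7 = 21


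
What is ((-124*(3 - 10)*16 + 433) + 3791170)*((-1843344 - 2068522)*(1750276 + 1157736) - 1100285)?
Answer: -43290330875821987407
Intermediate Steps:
((-124*(3 - 10)*16 + 433) + 3791170)*((-1843344 - 2068522)*(1750276 + 1157736) - 1100285) = ((-(-868)*16 + 433) + 3791170)*(-3911866*2908012 - 1100285) = ((-124*(-112) + 433) + 3791170)*(-11375753270392 - 1100285) = ((13888 + 433) + 3791170)*(-11375754370677) = (14321 + 3791170)*(-11375754370677) = 3805491*(-11375754370677) = -43290330875821987407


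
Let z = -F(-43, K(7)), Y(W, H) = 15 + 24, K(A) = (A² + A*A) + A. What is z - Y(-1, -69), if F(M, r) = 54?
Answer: -93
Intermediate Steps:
K(A) = A + 2*A² (K(A) = (A² + A²) + A = 2*A² + A = A + 2*A²)
Y(W, H) = 39
z = -54 (z = -1*54 = -54)
z - Y(-1, -69) = -54 - 1*39 = -54 - 39 = -93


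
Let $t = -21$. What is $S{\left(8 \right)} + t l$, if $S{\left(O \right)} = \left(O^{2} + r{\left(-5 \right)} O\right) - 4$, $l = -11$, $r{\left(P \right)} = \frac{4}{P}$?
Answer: $\frac{1423}{5} \approx 284.6$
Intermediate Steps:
$S{\left(O \right)} = -4 + O^{2} - \frac{4 O}{5}$ ($S{\left(O \right)} = \left(O^{2} + \frac{4}{-5} O\right) - 4 = \left(O^{2} + 4 \left(- \frac{1}{5}\right) O\right) - 4 = \left(O^{2} - \frac{4 O}{5}\right) - 4 = -4 + O^{2} - \frac{4 O}{5}$)
$S{\left(8 \right)} + t l = \left(-4 + 8^{2} - \frac{32}{5}\right) - -231 = \left(-4 + 64 - \frac{32}{5}\right) + 231 = \frac{268}{5} + 231 = \frac{1423}{5}$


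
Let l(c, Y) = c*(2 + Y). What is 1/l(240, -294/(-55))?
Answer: 11/19392 ≈ 0.00056724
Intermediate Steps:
1/l(240, -294/(-55)) = 1/(240*(2 - 294/(-55))) = 1/(240*(2 - 294*(-1/55))) = 1/(240*(2 + 294/55)) = 1/(240*(404/55)) = 1/(19392/11) = 11/19392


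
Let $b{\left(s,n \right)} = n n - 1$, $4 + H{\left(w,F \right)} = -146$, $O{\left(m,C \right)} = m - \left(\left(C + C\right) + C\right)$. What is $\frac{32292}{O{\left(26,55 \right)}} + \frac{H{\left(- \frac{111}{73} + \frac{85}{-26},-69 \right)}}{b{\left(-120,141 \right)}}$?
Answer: $- \frac{64198581}{276332} \approx -232.32$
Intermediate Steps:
$O{\left(m,C \right)} = m - 3 C$ ($O{\left(m,C \right)} = m - \left(2 C + C\right) = m - 3 C$)
$H{\left(w,F \right)} = -150$ ($H{\left(w,F \right)} = -4 - 146 = -150$)
$b{\left(s,n \right)} = -1 + n^{2}$ ($b{\left(s,n \right)} = n^{2} - 1 = -1 + n^{2}$)
$\frac{32292}{O{\left(26,55 \right)}} + \frac{H{\left(- \frac{111}{73} + \frac{85}{-26},-69 \right)}}{b{\left(-120,141 \right)}} = \frac{32292}{26 - 165} - \frac{150}{-1 + 141^{2}} = \frac{32292}{26 - 165} - \frac{150}{-1 + 19881} = \frac{32292}{-139} - \frac{150}{19880} = 32292 \left(- \frac{1}{139}\right) - \frac{15}{1988} = - \frac{32292}{139} - \frac{15}{1988} = - \frac{64198581}{276332}$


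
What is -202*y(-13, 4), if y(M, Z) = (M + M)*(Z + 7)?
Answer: 57772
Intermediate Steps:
y(M, Z) = 2*M*(7 + Z) (y(M, Z) = (2*M)*(7 + Z) = 2*M*(7 + Z))
-202*y(-13, 4) = -404*(-13)*(7 + 4) = -404*(-13)*11 = -202*(-286) = 57772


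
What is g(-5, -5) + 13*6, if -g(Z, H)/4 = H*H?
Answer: -22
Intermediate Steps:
g(Z, H) = -4*H² (g(Z, H) = -4*H*H = -4*H²)
g(-5, -5) + 13*6 = -4*(-5)² + 13*6 = -4*25 + 78 = -100 + 78 = -22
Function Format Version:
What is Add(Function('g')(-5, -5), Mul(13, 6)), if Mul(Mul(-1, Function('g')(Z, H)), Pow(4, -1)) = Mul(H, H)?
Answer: -22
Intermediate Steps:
Function('g')(Z, H) = Mul(-4, Pow(H, 2)) (Function('g')(Z, H) = Mul(-4, Mul(H, H)) = Mul(-4, Pow(H, 2)))
Add(Function('g')(-5, -5), Mul(13, 6)) = Add(Mul(-4, Pow(-5, 2)), Mul(13, 6)) = Add(Mul(-4, 25), 78) = Add(-100, 78) = -22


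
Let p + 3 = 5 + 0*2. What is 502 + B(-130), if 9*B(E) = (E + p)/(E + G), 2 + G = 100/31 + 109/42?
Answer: 247468762/492855 ≈ 502.11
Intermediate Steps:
G = 4975/1302 (G = -2 + (100/31 + 109/42) = -2 + 7579/1302 = 4975/1302 ≈ 3.8210)
p = 2 (p = -3 + (5 + 0*2) = -3 + (5 + 0) = -3 + 5 = 2)
B(E) = (2 + E)/(9*(4975/1302 + E)) (B(E) = ((E + 2)/(E + 4975/1302))/9 = ((2 + E)/(4975/1302 + E))/9 = (2 + E)/(9*(4975/1302 + E)))
502 + B(-130) = 502 + 434*(2 - 130)/(3*(4975 + 1302*(-130))) = 502 + (434/3)*(-128)/(4975 - 169260) = 502 + (434/3)*(-128)/(-164285) = 502 + (434/3)*(-1/164285)*(-128) = 502 + 55552/492855 = 247468762/492855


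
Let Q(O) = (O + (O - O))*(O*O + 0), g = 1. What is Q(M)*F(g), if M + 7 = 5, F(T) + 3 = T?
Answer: 16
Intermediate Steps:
F(T) = -3 + T
M = -2 (M = -7 + 5 = -2)
Q(O) = O**3 (Q(O) = (O + 0)*(O**2 + 0) = O*O**2 = O**3)
Q(M)*F(g) = (-2)**3*(-3 + 1) = -8*(-2) = 16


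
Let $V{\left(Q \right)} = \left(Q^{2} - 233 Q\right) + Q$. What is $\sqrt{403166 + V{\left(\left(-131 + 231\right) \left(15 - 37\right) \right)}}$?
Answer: $\sqrt{5753566} \approx 2398.7$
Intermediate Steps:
$V{\left(Q \right)} = Q^{2} - 232 Q$
$\sqrt{403166 + V{\left(\left(-131 + 231\right) \left(15 - 37\right) \right)}} = \sqrt{403166 + \left(-131 + 231\right) \left(15 - 37\right) \left(-232 + \left(-131 + 231\right) \left(15 - 37\right)\right)} = \sqrt{403166 + 100 \left(-22\right) \left(-232 + 100 \left(-22\right)\right)} = \sqrt{403166 - 2200 \left(-232 - 2200\right)} = \sqrt{403166 - -5350400} = \sqrt{403166 + 5350400} = \sqrt{5753566}$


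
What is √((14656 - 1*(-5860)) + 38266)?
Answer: √58782 ≈ 242.45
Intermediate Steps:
√((14656 - 1*(-5860)) + 38266) = √((14656 + 5860) + 38266) = √(20516 + 38266) = √58782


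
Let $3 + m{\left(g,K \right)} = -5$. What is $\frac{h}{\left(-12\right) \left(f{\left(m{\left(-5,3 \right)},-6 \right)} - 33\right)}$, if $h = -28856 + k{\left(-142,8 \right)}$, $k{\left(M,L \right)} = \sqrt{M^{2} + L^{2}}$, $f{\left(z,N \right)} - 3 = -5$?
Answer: $- \frac{7214}{105} + \frac{\sqrt{5057}}{210} \approx -68.366$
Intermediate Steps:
$m{\left(g,K \right)} = -8$ ($m{\left(g,K \right)} = -3 - 5 = -8$)
$f{\left(z,N \right)} = -2$ ($f{\left(z,N \right)} = 3 - 5 = -2$)
$k{\left(M,L \right)} = \sqrt{L^{2} + M^{2}}$
$h = -28856 + 2 \sqrt{5057}$ ($h = -28856 + \sqrt{8^{2} + \left(-142\right)^{2}} = -28856 + \sqrt{64 + 20164} = -28856 + \sqrt{20228} = -28856 + 2 \sqrt{5057} \approx -28714.0$)
$\frac{h}{\left(-12\right) \left(f{\left(m{\left(-5,3 \right)},-6 \right)} - 33\right)} = \frac{-28856 + 2 \sqrt{5057}}{\left(-12\right) \left(-2 - 33\right)} = \frac{-28856 + 2 \sqrt{5057}}{\left(-12\right) \left(-35\right)} = \frac{-28856 + 2 \sqrt{5057}}{420} = \left(-28856 + 2 \sqrt{5057}\right) \frac{1}{420} = - \frac{7214}{105} + \frac{\sqrt{5057}}{210}$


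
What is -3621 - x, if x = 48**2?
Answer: -5925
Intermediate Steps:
x = 2304
-3621 - x = -3621 - 1*2304 = -3621 - 2304 = -5925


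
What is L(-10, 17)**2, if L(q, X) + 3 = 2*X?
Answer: 961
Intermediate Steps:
L(q, X) = -3 + 2*X
L(-10, 17)**2 = (-3 + 2*17)**2 = (-3 + 34)**2 = 31**2 = 961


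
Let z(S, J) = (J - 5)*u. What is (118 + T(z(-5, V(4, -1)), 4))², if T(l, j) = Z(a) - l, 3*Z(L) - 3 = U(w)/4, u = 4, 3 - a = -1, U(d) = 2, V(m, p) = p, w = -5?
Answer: 737881/36 ≈ 20497.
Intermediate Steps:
a = 4 (a = 3 - 1*(-1) = 3 + 1 = 4)
Z(L) = 7/6 (Z(L) = 1 + (2/4)/3 = 1 + (2*(¼))/3 = 1 + (⅓)*(½) = 1 + ⅙ = 7/6)
z(S, J) = -20 + 4*J (z(S, J) = (J - 5)*4 = (-5 + J)*4 = -20 + 4*J)
T(l, j) = 7/6 - l
(118 + T(z(-5, V(4, -1)), 4))² = (118 + (7/6 - (-20 + 4*(-1))))² = (118 + (7/6 - (-20 - 4)))² = (118 + (7/6 - 1*(-24)))² = (118 + (7/6 + 24))² = (118 + 151/6)² = (859/6)² = 737881/36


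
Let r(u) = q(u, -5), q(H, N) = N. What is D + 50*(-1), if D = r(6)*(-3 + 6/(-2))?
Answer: -20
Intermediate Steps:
r(u) = -5
D = 30 (D = -5*(-3 + 6/(-2)) = -5*(-3 + 6*(-½)) = -5*(-3 - 3) = -5*(-6) = 30)
D + 50*(-1) = 30 + 50*(-1) = 30 - 50 = -20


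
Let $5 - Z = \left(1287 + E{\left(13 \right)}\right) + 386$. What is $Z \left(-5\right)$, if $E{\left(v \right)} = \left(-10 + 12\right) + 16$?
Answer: $8430$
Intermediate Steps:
$E{\left(v \right)} = 18$ ($E{\left(v \right)} = 2 + 16 = 18$)
$Z = -1686$ ($Z = 5 - \left(\left(1287 + 18\right) + 386\right) = 5 - \left(1305 + 386\right) = 5 - 1691 = -1686$)
$Z \left(-5\right) = \left(-1686\right) \left(-5\right) = 8430$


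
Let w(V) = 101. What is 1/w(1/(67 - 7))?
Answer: 1/101 ≈ 0.0099010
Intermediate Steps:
1/w(1/(67 - 7)) = 1/101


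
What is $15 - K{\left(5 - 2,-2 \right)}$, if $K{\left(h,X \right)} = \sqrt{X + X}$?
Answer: $15 - 2 i \approx 15.0 - 2.0 i$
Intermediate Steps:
$K{\left(h,X \right)} = \sqrt{2} \sqrt{X}$ ($K{\left(h,X \right)} = \sqrt{2 X} = \sqrt{2} \sqrt{X}$)
$15 - K{\left(5 - 2,-2 \right)} = 15 - \sqrt{2} \sqrt{-2} = 15 - \sqrt{2} i \sqrt{2} = 15 - 2 i$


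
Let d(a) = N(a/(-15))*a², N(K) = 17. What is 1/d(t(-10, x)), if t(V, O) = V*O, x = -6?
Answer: 1/61200 ≈ 1.6340e-5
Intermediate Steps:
t(V, O) = O*V
d(a) = 17*a²
1/d(t(-10, x)) = 1/(17*(-6*(-10))²) = 1/(17*60²) = 1/(17*3600) = 1/61200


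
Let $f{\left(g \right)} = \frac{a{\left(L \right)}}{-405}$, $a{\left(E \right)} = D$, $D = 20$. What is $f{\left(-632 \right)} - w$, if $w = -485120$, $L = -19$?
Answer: $\frac{39294716}{81} \approx 4.8512 \cdot 10^{5}$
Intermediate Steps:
$a{\left(E \right)} = 20$
$f{\left(g \right)} = - \frac{4}{81}$ ($f{\left(g \right)} = \frac{20}{-405} = 20 \left(- \frac{1}{405}\right) = - \frac{4}{81}$)
$f{\left(-632 \right)} - w = - \frac{4}{81} - -485120 = - \frac{4}{81} + 485120 = \frac{39294716}{81}$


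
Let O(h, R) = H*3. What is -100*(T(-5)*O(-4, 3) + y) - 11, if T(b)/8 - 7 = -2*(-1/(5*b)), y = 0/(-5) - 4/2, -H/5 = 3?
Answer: 249309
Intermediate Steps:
H = -15 (H = -5*3 = -15)
y = -2 (y = 0*(-1/5) - 4*1/2 = 0 - 2 = -2)
O(h, R) = -45 (O(h, R) = -15*3 = -45)
T(b) = 56 + 16/(5*b) (T(b) = 56 + 8*(-2*(-1/(5*b))) = 56 + 8*(-(-2)/(5*b)) = 56 + 8*(2/(5*b)) = 56 + 16/(5*b))
-100*(T(-5)*O(-4, 3) + y) - 11 = -100*((56 + (16/5)/(-5))*(-45) - 2) - 11 = -100*((56 + (16/5)*(-1/5))*(-45) - 2) - 11 = -100*((56 - 16/25)*(-45) - 2) - 11 = -100*((1384/25)*(-45) - 2) - 11 = -100*(-12456/5 - 2) - 11 = -100*(-12466/5) - 11 = 249320 - 11 = 249309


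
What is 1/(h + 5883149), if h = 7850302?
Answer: 1/13733451 ≈ 7.2815e-8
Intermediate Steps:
1/(h + 5883149) = 1/(7850302 + 5883149) = 1/13733451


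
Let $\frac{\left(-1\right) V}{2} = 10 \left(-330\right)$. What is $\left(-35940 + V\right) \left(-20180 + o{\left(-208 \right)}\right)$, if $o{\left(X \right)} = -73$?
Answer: $594223020$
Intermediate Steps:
$V = 6600$ ($V = - 2 \cdot 10 \left(-330\right) = \left(-2\right) \left(-3300\right) = 6600$)
$\left(-35940 + V\right) \left(-20180 + o{\left(-208 \right)}\right) = \left(-35940 + 6600\right) \left(-20180 - 73\right) = \left(-29340\right) \left(-20253\right) = 594223020$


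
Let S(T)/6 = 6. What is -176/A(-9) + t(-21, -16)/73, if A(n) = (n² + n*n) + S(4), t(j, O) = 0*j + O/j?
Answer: -4040/4599 ≈ -0.87845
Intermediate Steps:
S(T) = 36 (S(T) = 6*6 = 36)
t(j, O) = O/j (t(j, O) = 0 + O/j = O/j)
A(n) = 36 + 2*n² (A(n) = (n² + n*n) + 36 = (n² + n²) + 36 = 2*n² + 36 = 36 + 2*n²)
-176/A(-9) + t(-21, -16)/73 = -176/(36 + 2*(-9)²) - 16/(-21)/73 = -176/(36 + 2*81) - 16*(-1/21)*(1/73) = -176/(36 + 162) + (16/21)*(1/73) = -176/198 + 16/1533 = -176*1/198 + 16/1533 = -8/9 + 16/1533 = -4040/4599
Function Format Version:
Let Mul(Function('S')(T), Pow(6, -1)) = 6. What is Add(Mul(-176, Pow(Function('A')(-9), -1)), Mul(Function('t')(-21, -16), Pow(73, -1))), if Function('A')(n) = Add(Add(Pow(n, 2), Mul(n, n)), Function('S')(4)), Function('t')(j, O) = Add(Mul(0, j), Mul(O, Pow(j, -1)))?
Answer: Rational(-4040, 4599) ≈ -0.87845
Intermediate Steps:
Function('S')(T) = 36 (Function('S')(T) = Mul(6, 6) = 36)
Function('t')(j, O) = Mul(O, Pow(j, -1)) (Function('t')(j, O) = Add(0, Mul(O, Pow(j, -1))) = Mul(O, Pow(j, -1)))
Function('A')(n) = Add(36, Mul(2, Pow(n, 2))) (Function('A')(n) = Add(Add(Pow(n, 2), Mul(n, n)), 36) = Add(Add(Pow(n, 2), Pow(n, 2)), 36) = Add(Mul(2, Pow(n, 2)), 36) = Add(36, Mul(2, Pow(n, 2))))
Add(Mul(-176, Pow(Function('A')(-9), -1)), Mul(Function('t')(-21, -16), Pow(73, -1))) = Add(Mul(-176, Pow(Add(36, Mul(2, Pow(-9, 2))), -1)), Mul(Mul(-16, Pow(-21, -1)), Pow(73, -1))) = Add(Mul(-176, Pow(Add(36, Mul(2, 81)), -1)), Mul(Mul(-16, Rational(-1, 21)), Rational(1, 73))) = Add(Mul(-176, Pow(Add(36, 162), -1)), Mul(Rational(16, 21), Rational(1, 73))) = Add(Mul(-176, Pow(198, -1)), Rational(16, 1533)) = Add(Mul(-176, Rational(1, 198)), Rational(16, 1533)) = Add(Rational(-8, 9), Rational(16, 1533)) = Rational(-4040, 4599)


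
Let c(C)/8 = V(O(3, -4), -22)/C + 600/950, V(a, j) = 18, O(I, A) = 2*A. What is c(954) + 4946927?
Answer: 4981560729/1007 ≈ 4.9469e+6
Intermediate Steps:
c(C) = 96/19 + 144/C (c(C) = 8*(18/C + 600/950) = 8*(18/C + 600*(1/950)) = 8*(18/C + 12/19) = 8*(12/19 + 18/C) = 96/19 + 144/C)
c(954) + 4946927 = (96/19 + 144/954) + 4946927 = (96/19 + 144*(1/954)) + 4946927 = (96/19 + 8/53) + 4946927 = 5240/1007 + 4946927 = 4981560729/1007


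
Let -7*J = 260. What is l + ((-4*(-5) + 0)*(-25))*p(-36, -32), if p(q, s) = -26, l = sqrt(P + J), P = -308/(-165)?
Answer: 13000 + 2*I*sqrt(97230)/105 ≈ 13000.0 + 5.9394*I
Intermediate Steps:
J = -260/7 (J = -1/7*260 = -260/7 ≈ -37.143)
P = 28/15 (P = -308*(-1/165) = 28/15 ≈ 1.8667)
l = 2*I*sqrt(97230)/105 (l = sqrt(28/15 - 260/7) = sqrt(-3704/105) = 2*I*sqrt(97230)/105 ≈ 5.9394*I)
l + ((-4*(-5) + 0)*(-25))*p(-36, -32) = 2*I*sqrt(97230)/105 + ((-4*(-5) + 0)*(-25))*(-26) = 2*I*sqrt(97230)/105 + ((20 + 0)*(-25))*(-26) = 2*I*sqrt(97230)/105 + (20*(-25))*(-26) = 2*I*sqrt(97230)/105 - 500*(-26) = 2*I*sqrt(97230)/105 + 13000 = 13000 + 2*I*sqrt(97230)/105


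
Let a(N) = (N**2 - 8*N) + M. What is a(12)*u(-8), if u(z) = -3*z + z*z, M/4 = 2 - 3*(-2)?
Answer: 7040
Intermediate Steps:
M = 32 (M = 4*(2 - 3*(-2)) = 4*(2 + 6) = 4*8 = 32)
a(N) = 32 + N**2 - 8*N (a(N) = (N**2 - 8*N) + 32 = 32 + N**2 - 8*N)
u(z) = z**2 - 3*z (u(z) = -3*z + z**2 = z**2 - 3*z)
a(12)*u(-8) = (32 + 12**2 - 8*12)*(-8*(-3 - 8)) = (32 + 144 - 96)*(-8*(-11)) = 80*88 = 7040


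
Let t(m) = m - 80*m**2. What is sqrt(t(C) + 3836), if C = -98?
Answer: I*sqrt(764582) ≈ 874.4*I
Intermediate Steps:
t(m) = m - 80*m**2
sqrt(t(C) + 3836) = sqrt(-98*(1 - 80*(-98)) + 3836) = sqrt(-98*(1 + 7840) + 3836) = sqrt(-98*7841 + 3836) = sqrt(-768418 + 3836) = sqrt(-764582) = I*sqrt(764582)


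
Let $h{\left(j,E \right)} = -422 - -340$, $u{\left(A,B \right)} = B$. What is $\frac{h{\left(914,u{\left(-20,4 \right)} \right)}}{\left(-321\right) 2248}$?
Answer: $\frac{41}{360804} \approx 0.00011364$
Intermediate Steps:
$h{\left(j,E \right)} = -82$ ($h{\left(j,E \right)} = -422 + 340 = -82$)
$\frac{h{\left(914,u{\left(-20,4 \right)} \right)}}{\left(-321\right) 2248} = - \frac{82}{\left(-321\right) 2248} = - \frac{82}{-721608} = \left(-82\right) \left(- \frac{1}{721608}\right) = \frac{41}{360804}$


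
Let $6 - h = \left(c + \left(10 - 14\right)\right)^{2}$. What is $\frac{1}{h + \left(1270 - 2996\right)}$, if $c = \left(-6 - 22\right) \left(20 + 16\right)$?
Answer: $- \frac{1}{1025864} \approx -9.7479 \cdot 10^{-7}$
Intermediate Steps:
$c = -1008$ ($c = \left(-28\right) 36 = -1008$)
$h = -1024138$ ($h = 6 - \left(-1008 + \left(10 - 14\right)\right)^{2} = 6 - \left(-1008 - 4\right)^{2} = 6 - \left(-1012\right)^{2} = 6 - 1024144 = -1024138$)
$\frac{1}{h + \left(1270 - 2996\right)} = \frac{1}{-1024138 + \left(1270 - 2996\right)} = \frac{1}{-1024138 - 1726} = \frac{1}{-1025864} = - \frac{1}{1025864}$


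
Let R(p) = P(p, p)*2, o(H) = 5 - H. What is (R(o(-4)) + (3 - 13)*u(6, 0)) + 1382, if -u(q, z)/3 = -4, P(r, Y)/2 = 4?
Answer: 1278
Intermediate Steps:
P(r, Y) = 8 (P(r, Y) = 2*4 = 8)
u(q, z) = 12 (u(q, z) = -3*(-4) = 12)
R(p) = 16 (R(p) = 8*2 = 16)
(R(o(-4)) + (3 - 13)*u(6, 0)) + 1382 = (16 + (3 - 13)*12) + 1382 = (16 - 10*12) + 1382 = (16 - 120) + 1382 = -104 + 1382 = 1278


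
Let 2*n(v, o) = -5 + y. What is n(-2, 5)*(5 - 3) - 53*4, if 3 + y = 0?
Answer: -220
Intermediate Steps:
y = -3 (y = -3 + 0 = -3)
n(v, o) = -4 (n(v, o) = (-5 - 3)/2 = (1/2)*(-8) = -4)
n(-2, 5)*(5 - 3) - 53*4 = -4*(5 - 3) - 53*4 = -4*2 - 212 = -8 - 212 = -220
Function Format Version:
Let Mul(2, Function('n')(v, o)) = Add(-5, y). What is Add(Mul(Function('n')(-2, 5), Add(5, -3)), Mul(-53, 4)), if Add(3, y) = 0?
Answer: -220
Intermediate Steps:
y = -3 (y = Add(-3, 0) = -3)
Function('n')(v, o) = -4 (Function('n')(v, o) = Mul(Rational(1, 2), Add(-5, -3)) = Mul(Rational(1, 2), -8) = -4)
Add(Mul(Function('n')(-2, 5), Add(5, -3)), Mul(-53, 4)) = Add(Mul(-4, Add(5, -3)), Mul(-53, 4)) = Add(Mul(-4, 2), -212) = Add(-8, -212) = -220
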